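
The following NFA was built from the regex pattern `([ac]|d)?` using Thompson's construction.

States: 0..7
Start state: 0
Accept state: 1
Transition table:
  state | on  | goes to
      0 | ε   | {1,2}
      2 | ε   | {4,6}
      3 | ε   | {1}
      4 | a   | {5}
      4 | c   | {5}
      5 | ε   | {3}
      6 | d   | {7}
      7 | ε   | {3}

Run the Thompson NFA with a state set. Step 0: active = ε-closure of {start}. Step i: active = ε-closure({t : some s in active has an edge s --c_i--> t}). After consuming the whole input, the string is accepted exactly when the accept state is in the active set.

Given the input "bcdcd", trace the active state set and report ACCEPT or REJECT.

Answer: REJECT

Steps:
initial (ε-close {0}): {0,1,2,4,6}
'b' @ 1: {}  — no active states
rest 'cdcd' ignored (set empty)
after full input: {}  (accept=1 not in)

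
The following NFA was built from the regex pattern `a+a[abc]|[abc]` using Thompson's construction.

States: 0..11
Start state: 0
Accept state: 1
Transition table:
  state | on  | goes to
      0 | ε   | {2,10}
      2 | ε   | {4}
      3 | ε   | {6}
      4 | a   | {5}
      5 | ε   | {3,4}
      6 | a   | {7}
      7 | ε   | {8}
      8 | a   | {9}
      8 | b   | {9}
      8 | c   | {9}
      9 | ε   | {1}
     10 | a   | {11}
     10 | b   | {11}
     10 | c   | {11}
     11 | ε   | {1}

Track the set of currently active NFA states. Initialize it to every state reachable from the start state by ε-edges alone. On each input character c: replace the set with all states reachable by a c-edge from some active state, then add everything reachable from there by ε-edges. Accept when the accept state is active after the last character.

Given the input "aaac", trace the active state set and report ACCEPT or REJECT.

start: ε-closure({0}) = {0,2,4,10}
'a' @ 1: {1,3,4,5,6,11}  (accept∈set)
'a' @ 2: {3,4,5,6,7,8}
'a' @ 3: {1,3,4,5,6,7,8,9}  (accept∈set)
'c' @ 4: {1,9}  (accept∈set)
after full input: {1,9}  (accept=1 in)

Answer: ACCEPT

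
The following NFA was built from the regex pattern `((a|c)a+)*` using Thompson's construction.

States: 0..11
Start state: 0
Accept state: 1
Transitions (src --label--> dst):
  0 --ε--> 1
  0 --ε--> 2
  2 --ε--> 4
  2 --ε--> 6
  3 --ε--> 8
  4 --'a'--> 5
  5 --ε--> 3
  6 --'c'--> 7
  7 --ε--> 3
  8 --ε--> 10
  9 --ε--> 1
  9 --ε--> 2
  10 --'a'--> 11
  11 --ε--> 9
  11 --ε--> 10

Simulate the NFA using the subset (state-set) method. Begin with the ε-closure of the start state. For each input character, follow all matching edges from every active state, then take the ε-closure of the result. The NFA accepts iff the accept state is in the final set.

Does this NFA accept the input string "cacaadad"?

start: ε-closure({0}) = {0,1,2,4,6}
'c' @ 1: {3,7,8,10}
'a' @ 2: {1,2,4,6,9,10,11}  (accept∈set)
'c' @ 3: {3,7,8,10}
'a' @ 4: {1,2,4,6,9,10,11}  (accept∈set)
'a' @ 5: {1,2,3,4,5,6,8,9,10,11}  (accept∈set)
'd' @ 6: {}  — dead — no transitions
rest 'ad' ignored (set empty)
end set {} — state 1 not in

Answer: REJECT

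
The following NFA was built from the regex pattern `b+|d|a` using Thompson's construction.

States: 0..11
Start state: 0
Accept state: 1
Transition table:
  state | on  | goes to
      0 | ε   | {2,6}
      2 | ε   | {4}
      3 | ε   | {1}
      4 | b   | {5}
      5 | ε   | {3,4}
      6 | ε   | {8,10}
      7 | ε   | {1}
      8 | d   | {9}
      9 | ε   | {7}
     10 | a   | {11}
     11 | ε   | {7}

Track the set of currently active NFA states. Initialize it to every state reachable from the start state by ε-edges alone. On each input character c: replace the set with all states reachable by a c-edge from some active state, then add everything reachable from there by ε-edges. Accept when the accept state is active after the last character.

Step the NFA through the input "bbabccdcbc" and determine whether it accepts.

Answer: REJECT

Steps:
start: ε-closure({0}) = {0,2,4,6,8,10}
'b' @ 1: {1,3,4,5}  (accept∈set)
'b' @ 2: {1,3,4,5}  (accept∈set)
'a' @ 3: {}  — state set empty
rest 'bccdcbc' ignored (set empty)
end set {} — state 1 not in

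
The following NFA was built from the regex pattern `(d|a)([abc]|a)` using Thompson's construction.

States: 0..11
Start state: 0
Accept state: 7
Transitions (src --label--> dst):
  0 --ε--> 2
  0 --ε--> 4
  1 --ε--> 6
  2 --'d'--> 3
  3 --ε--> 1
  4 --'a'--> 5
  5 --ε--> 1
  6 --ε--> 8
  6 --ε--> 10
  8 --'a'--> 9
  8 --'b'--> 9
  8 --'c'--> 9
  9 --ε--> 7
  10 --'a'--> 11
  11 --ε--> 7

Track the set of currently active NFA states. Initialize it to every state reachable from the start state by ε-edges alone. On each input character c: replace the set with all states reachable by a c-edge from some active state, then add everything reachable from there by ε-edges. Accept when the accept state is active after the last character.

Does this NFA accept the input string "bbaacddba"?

Answer: REJECT

Derivation:
start: ε-closure({0}) = {0,2,4}
'b' @ 1: {}  — state set empty
rest 'baacddba' ignored (set empty)
after full input: {}  (accept=7 not in)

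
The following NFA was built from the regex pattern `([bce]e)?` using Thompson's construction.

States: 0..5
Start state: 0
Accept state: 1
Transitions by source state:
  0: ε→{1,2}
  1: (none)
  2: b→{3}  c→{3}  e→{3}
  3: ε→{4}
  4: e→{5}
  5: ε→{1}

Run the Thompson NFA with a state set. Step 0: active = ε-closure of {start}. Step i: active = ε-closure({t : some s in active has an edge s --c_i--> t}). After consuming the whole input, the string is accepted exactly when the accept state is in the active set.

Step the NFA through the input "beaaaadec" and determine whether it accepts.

Answer: REJECT

Derivation:
start: ε-closure({0}) = {0,1,2}
'b' @ 1: {3,4}
'e' @ 2: {1,5}  ✓accept
'a' @ 3: {}  — dead — no transitions
rest 'aaadec' ignored (set empty)
end set {} — state 1 not in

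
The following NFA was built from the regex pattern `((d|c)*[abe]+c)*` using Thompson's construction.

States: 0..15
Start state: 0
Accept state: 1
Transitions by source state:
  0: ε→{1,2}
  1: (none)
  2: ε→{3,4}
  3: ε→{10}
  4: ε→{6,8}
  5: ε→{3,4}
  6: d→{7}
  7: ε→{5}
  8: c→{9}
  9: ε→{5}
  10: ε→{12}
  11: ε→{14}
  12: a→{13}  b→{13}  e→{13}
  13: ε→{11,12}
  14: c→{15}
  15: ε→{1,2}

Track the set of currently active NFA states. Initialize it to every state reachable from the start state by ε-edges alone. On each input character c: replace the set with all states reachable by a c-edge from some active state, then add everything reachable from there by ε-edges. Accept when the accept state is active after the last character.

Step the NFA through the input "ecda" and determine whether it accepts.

Answer: REJECT

Trace:
initial (ε-close {0}): {0,1,2,3,4,6,8,10,12}
'e' @ 1: {11,12,13,14}
'c' @ 2: {1,2,3,4,6,8,10,12,15}  (accept∈set)
'd' @ 3: {3,4,5,6,7,8,10,12}
'a' @ 4: {11,12,13,14}
after full input: {11,12,13,14}  (accept=1 not in)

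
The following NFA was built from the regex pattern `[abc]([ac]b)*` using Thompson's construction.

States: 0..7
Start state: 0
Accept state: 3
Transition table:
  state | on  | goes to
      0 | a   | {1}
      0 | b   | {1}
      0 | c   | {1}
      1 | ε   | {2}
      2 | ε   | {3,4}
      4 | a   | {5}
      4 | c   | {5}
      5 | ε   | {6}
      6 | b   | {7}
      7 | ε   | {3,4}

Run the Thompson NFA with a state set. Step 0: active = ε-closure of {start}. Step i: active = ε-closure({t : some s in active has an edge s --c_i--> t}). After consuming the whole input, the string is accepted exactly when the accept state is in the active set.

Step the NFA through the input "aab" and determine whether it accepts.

initial (ε-close {0}): {0}
'a' @ 1: {1,2,3,4}  (accept∈set)
'a' @ 2: {5,6}
'b' @ 3: {3,4,7}  (accept∈set)
after full input: {3,4,7}  (accept=3 in)

Answer: ACCEPT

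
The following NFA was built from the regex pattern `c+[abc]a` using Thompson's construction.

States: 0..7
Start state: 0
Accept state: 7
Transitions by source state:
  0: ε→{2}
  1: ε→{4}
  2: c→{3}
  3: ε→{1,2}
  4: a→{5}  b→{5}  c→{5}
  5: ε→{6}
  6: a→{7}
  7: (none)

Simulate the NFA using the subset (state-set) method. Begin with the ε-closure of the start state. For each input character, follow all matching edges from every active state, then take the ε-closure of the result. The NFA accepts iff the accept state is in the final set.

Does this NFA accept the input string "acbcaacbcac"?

Answer: REJECT

Steps:
start: ε-closure({0}) = {0,2}
'a' @ 1: {}  — state set empty
rest 'cbcaacbcac' ignored (set empty)
after full input: {}  (accept=7 not in)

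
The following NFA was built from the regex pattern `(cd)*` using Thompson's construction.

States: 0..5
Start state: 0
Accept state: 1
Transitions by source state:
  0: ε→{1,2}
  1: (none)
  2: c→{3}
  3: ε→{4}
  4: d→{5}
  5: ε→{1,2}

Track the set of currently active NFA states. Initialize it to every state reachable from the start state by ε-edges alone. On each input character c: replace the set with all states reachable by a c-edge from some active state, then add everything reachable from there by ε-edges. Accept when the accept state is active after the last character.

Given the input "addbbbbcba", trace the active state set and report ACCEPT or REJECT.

Answer: REJECT

Derivation:
start: ε-closure({0}) = {0,1,2}
'a' @ 1: {}  — state set empty
rest 'ddbbbbcba' ignored (set empty)
end set {} — state 1 not in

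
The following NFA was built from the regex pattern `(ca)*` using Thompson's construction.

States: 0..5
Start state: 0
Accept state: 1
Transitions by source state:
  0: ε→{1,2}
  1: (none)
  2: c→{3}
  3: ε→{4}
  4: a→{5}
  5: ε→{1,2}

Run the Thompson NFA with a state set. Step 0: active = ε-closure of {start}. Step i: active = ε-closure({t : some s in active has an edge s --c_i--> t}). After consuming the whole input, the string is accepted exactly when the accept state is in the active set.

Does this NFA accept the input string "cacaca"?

Answer: ACCEPT

Derivation:
S₀ = ε-closure({0}) = {0,1,2}
'c' @ 1: {3,4}
'a' @ 2: {1,2,5}  ✓accept
'c' @ 3: {3,4}
'a' @ 4: {1,2,5}  ✓accept
'c' @ 5: {3,4}
'a' @ 6: {1,2,5}  ✓accept
end set {1,2,5} — state 1 in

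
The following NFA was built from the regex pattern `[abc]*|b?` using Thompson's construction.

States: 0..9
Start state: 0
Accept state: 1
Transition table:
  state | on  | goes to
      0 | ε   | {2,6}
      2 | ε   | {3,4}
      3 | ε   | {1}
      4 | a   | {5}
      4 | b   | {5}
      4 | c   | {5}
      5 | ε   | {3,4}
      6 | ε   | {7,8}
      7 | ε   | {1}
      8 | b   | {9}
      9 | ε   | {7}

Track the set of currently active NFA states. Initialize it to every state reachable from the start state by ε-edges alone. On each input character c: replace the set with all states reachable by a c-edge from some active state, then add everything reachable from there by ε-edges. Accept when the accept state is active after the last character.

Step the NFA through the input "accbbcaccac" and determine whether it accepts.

start: ε-closure({0}) = {0,1,2,3,4,6,7,8}
'a' @ 1: {1,3,4,5}  ✓accept
'c' @ 2: {1,3,4,5}  ✓accept
'c' @ 3: {1,3,4,5}  ✓accept
'b' @ 4: {1,3,4,5}  ✓accept
'b' @ 5: {1,3,4,5}  ✓accept
'c' @ 6: {1,3,4,5}  ✓accept
'a' @ 7: {1,3,4,5}  ✓accept
'c' @ 8: {1,3,4,5}  ✓accept
'c' @ 9: {1,3,4,5}  ✓accept
'a' @ 10: {1,3,4,5}  ✓accept
'c' @ 11: {1,3,4,5}  ✓accept
final: {1,3,4,5}; accept 1 in set

Answer: ACCEPT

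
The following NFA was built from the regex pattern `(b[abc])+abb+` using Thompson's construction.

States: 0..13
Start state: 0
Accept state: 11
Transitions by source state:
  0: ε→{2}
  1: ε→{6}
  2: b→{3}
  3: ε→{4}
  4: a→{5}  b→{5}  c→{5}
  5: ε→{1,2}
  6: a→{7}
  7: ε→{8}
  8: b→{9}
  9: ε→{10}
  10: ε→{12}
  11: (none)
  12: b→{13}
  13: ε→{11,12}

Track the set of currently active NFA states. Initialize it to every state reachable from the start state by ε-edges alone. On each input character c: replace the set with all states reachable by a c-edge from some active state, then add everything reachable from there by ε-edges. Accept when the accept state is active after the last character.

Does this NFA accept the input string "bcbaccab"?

S₀ = ε-closure({0}) = {0,2}
'b' @ 1: {3,4}
'c' @ 2: {1,2,5,6}
'b' @ 3: {3,4}
'a' @ 4: {1,2,5,6}
'c' @ 5: {}  — state set empty
rest 'cab' ignored (set empty)
end set {} — state 11 not in

Answer: REJECT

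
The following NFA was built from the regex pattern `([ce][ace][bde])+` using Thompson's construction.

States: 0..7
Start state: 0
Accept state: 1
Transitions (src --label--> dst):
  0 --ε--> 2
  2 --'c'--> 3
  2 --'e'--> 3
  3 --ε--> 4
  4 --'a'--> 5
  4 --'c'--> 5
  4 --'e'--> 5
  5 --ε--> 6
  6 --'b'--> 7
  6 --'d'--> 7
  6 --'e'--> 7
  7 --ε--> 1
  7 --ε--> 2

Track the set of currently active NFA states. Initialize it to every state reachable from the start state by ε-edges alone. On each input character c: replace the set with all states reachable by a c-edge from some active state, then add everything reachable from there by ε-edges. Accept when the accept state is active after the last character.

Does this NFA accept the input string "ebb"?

S₀ = ε-closure({0}) = {0,2}
'e' @ 1: {3,4}
'b' @ 2: {}  — no active states
rest 'b' ignored (set empty)
end set {} — state 1 not in

Answer: REJECT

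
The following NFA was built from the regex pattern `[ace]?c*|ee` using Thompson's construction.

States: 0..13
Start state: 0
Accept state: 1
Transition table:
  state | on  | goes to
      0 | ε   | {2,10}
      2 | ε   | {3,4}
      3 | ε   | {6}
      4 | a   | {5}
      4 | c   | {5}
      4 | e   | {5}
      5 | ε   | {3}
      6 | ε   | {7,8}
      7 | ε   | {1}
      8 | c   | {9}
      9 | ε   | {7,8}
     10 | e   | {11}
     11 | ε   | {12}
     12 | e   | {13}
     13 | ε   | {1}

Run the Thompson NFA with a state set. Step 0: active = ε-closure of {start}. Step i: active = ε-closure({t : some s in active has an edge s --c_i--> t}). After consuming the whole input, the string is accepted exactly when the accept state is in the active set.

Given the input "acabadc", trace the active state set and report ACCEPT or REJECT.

start: ε-closure({0}) = {0,1,2,3,4,6,7,8,10}
'a' @ 1: {1,3,5,6,7,8}  [accepting]
'c' @ 2: {1,7,8,9}  [accepting]
'a' @ 3: {}  — state set empty
rest 'badc' ignored (set empty)
end set {} — state 1 not in

Answer: REJECT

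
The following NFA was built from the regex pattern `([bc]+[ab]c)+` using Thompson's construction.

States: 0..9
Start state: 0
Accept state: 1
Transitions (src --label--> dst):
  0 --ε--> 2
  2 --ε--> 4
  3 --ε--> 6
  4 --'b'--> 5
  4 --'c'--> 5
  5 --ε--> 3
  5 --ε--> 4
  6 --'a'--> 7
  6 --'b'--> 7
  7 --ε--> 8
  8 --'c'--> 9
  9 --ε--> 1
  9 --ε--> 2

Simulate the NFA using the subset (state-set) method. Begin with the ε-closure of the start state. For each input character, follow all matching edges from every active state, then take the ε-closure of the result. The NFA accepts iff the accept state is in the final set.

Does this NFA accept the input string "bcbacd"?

Answer: REJECT

Trace:
start: ε-closure({0}) = {0,2,4}
'b' @ 1: {3,4,5,6}
'c' @ 2: {3,4,5,6}
'b' @ 3: {3,4,5,6,7,8}
'a' @ 4: {7,8}
'c' @ 5: {1,2,4,9}  [accepting]
'd' @ 6: {}  — no active states
end set {} — state 1 not in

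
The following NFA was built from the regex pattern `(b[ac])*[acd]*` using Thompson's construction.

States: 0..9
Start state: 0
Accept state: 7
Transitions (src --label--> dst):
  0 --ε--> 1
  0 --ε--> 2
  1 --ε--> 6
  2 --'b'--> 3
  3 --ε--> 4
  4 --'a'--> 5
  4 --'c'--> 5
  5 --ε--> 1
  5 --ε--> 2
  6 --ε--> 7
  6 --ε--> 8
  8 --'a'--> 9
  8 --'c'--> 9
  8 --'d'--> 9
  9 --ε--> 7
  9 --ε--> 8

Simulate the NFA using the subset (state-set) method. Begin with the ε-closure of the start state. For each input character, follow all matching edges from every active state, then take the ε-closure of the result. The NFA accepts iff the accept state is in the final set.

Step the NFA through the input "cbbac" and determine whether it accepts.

S₀ = ε-closure({0}) = {0,1,2,6,7,8}
'c' @ 1: {7,8,9}  [accepting]
'b' @ 2: {}  — state set empty
rest 'bac' ignored (set empty)
after full input: {}  (accept=7 not in)

Answer: REJECT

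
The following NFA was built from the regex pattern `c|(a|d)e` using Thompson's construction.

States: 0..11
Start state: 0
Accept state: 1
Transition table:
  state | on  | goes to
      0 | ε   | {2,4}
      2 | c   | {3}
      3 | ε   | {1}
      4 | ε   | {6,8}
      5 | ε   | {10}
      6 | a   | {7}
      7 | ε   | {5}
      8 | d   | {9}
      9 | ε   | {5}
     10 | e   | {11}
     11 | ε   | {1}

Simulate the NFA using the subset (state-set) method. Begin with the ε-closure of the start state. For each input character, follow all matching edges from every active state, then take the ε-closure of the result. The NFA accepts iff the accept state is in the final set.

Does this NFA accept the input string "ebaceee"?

start: ε-closure({0}) = {0,2,4,6,8}
'e' @ 1: {}  — dead — no transitions
rest 'baceee' ignored (set empty)
after full input: {}  (accept=1 not in)

Answer: REJECT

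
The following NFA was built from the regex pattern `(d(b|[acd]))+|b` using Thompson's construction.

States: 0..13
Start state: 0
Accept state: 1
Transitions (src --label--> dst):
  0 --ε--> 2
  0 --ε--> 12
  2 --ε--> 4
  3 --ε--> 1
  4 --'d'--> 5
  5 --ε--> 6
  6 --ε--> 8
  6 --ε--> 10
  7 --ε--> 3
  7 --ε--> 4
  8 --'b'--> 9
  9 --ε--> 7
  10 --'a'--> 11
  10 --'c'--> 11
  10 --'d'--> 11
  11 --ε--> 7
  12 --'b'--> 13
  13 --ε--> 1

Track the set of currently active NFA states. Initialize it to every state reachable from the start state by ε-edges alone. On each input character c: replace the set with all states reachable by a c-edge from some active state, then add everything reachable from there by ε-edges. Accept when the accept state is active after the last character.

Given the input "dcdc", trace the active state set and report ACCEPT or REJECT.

Answer: ACCEPT

Steps:
initial (ε-close {0}): {0,2,4,12}
'd' @ 1: {5,6,8,10}
'c' @ 2: {1,3,4,7,11}  (accept∈set)
'd' @ 3: {5,6,8,10}
'c' @ 4: {1,3,4,7,11}  (accept∈set)
end set {1,3,4,7,11} — state 1 in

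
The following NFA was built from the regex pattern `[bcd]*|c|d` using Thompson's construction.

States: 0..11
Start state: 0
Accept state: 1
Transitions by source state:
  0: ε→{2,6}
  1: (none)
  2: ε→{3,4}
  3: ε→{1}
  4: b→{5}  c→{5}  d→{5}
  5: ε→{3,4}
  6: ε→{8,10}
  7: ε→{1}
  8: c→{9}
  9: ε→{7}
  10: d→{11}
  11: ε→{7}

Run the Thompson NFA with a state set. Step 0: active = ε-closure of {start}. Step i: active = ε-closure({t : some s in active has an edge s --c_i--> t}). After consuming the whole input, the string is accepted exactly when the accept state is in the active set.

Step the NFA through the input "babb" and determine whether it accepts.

Answer: REJECT

Derivation:
S₀ = ε-closure({0}) = {0,1,2,3,4,6,8,10}
'b' @ 1: {1,3,4,5}  [accepting]
'a' @ 2: {}  — no active states
rest 'bb' ignored (set empty)
end set {} — state 1 not in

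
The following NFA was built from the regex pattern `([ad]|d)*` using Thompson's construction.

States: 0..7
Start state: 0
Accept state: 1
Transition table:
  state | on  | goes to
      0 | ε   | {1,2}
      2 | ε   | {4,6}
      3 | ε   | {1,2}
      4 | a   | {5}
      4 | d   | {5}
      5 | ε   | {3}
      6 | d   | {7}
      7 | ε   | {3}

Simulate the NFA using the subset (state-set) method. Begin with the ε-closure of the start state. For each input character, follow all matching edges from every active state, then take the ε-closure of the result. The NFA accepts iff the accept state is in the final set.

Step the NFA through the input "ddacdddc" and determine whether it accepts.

S₀ = ε-closure({0}) = {0,1,2,4,6}
'd' @ 1: {1,2,3,4,5,6,7}  ✓accept
'd' @ 2: {1,2,3,4,5,6,7}  ✓accept
'a' @ 3: {1,2,3,4,5,6}  ✓accept
'c' @ 4: {}  — no active states
rest 'dddc' ignored (set empty)
final: {}; accept 1 not in set

Answer: REJECT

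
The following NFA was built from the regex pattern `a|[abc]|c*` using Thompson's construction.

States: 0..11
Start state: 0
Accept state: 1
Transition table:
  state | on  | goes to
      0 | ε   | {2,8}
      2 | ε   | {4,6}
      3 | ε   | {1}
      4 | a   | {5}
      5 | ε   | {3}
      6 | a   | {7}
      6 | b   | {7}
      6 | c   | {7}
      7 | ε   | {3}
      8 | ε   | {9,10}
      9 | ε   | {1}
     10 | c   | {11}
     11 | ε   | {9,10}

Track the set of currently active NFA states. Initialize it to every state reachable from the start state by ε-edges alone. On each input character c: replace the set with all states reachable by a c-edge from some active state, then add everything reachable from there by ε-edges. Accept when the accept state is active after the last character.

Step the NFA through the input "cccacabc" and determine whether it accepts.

Answer: REJECT

Trace:
S₀ = ε-closure({0}) = {0,1,2,4,6,8,9,10}
'c' @ 1: {1,3,7,9,10,11}  [accepting]
'c' @ 2: {1,9,10,11}  [accepting]
'c' @ 3: {1,9,10,11}  [accepting]
'a' @ 4: {}  — state set empty
rest 'cabc' ignored (set empty)
after full input: {}  (accept=1 not in)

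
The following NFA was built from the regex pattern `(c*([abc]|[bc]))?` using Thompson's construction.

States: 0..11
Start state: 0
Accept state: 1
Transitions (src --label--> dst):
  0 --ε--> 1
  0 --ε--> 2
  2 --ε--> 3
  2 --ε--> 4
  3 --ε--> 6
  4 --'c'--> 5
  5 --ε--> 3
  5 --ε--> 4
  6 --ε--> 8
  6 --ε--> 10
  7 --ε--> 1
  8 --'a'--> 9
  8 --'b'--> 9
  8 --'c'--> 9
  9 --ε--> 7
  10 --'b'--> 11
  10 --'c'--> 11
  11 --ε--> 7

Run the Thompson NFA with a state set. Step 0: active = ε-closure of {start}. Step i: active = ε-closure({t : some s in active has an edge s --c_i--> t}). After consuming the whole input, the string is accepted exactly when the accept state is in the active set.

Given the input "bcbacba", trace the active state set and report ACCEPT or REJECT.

Answer: REJECT

Trace:
start: ε-closure({0}) = {0,1,2,3,4,6,8,10}
'b' @ 1: {1,7,9,11}  (accept∈set)
'c' @ 2: {}  — dead — no transitions
rest 'bacba' ignored (set empty)
end set {} — state 1 not in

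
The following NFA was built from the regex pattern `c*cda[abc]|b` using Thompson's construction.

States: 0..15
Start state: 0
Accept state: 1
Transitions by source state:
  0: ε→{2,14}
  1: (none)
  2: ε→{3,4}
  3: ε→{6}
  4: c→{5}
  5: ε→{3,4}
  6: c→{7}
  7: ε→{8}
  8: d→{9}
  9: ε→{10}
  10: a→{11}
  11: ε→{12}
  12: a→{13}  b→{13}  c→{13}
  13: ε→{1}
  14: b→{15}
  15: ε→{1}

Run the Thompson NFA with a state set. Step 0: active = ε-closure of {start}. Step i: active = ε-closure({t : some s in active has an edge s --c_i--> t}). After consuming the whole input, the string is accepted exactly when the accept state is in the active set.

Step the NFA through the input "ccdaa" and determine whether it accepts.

Answer: ACCEPT

Trace:
start: ε-closure({0}) = {0,2,3,4,6,14}
'c' @ 1: {3,4,5,6,7,8}
'c' @ 2: {3,4,5,6,7,8}
'd' @ 3: {9,10}
'a' @ 4: {11,12}
'a' @ 5: {1,13}  ✓accept
end set {1,13} — state 1 in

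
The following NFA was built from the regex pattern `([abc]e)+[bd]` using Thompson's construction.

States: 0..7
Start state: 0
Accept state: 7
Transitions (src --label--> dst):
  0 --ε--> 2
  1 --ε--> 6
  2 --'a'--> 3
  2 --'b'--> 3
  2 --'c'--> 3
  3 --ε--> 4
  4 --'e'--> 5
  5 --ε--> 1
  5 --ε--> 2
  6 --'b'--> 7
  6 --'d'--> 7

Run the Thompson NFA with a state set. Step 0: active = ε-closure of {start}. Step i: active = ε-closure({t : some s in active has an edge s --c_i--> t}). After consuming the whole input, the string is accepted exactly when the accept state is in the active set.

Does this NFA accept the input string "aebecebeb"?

Answer: ACCEPT

Steps:
S₀ = ε-closure({0}) = {0,2}
'a' @ 1: {3,4}
'e' @ 2: {1,2,5,6}
'b' @ 3: {3,4,7}  (accept∈set)
'e' @ 4: {1,2,5,6}
'c' @ 5: {3,4}
'e' @ 6: {1,2,5,6}
'b' @ 7: {3,4,7}  (accept∈set)
'e' @ 8: {1,2,5,6}
'b' @ 9: {3,4,7}  (accept∈set)
after full input: {3,4,7}  (accept=7 in)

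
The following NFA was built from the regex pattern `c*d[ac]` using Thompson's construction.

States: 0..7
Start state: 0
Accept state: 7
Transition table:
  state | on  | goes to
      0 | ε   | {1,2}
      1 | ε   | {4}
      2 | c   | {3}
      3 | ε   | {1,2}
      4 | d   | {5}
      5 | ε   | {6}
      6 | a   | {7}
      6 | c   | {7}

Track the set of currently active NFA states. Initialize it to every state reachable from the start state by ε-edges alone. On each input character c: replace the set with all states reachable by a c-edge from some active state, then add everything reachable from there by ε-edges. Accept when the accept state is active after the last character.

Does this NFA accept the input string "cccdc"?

Answer: ACCEPT

Steps:
start: ε-closure({0}) = {0,1,2,4}
'c' @ 1: {1,2,3,4}
'c' @ 2: {1,2,3,4}
'c' @ 3: {1,2,3,4}
'd' @ 4: {5,6}
'c' @ 5: {7}  (accept∈set)
end set {7} — state 7 in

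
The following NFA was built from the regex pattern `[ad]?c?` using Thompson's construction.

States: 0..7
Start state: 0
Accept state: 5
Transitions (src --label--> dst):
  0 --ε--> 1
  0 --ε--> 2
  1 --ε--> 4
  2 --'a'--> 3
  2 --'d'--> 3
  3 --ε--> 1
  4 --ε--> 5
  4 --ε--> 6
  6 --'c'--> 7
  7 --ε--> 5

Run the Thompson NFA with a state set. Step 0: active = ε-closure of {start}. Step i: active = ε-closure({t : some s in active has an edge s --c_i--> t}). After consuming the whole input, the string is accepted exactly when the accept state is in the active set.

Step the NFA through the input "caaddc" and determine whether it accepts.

Answer: REJECT

Steps:
initial (ε-close {0}): {0,1,2,4,5,6}
'c' @ 1: {5,7}  (accept∈set)
'a' @ 2: {}  — dead — no transitions
rest 'addc' ignored (set empty)
final: {}; accept 5 not in set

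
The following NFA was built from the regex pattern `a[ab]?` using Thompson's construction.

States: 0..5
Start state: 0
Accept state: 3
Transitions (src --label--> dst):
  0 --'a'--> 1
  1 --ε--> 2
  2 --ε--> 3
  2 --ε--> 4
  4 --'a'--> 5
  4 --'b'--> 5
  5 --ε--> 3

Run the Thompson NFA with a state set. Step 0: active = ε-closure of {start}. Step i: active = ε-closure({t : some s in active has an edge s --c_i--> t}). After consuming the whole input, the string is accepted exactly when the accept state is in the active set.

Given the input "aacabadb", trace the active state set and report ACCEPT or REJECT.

S₀ = ε-closure({0}) = {0}
'a' @ 1: {1,2,3,4}  (accept∈set)
'a' @ 2: {3,5}  (accept∈set)
'c' @ 3: {}  — state set empty
rest 'abadb' ignored (set empty)
final: {}; accept 3 not in set

Answer: REJECT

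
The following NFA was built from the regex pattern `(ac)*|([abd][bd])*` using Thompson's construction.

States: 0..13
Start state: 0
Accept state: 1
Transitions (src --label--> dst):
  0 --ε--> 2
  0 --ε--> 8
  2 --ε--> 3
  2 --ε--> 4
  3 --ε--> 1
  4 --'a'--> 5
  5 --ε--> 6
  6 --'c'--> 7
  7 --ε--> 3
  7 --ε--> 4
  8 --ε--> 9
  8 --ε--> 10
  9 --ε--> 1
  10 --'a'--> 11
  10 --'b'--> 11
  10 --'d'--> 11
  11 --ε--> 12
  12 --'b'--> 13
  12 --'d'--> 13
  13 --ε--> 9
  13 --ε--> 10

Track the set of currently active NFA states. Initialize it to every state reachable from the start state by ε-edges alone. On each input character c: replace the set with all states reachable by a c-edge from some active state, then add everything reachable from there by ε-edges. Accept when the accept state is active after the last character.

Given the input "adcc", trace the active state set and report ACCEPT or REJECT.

start: ε-closure({0}) = {0,1,2,3,4,8,9,10}
'a' @ 1: {5,6,11,12}
'd' @ 2: {1,9,10,13}  (accept∈set)
'c' @ 3: {}  — dead — no transitions
rest 'c' ignored (set empty)
final: {}; accept 1 not in set

Answer: REJECT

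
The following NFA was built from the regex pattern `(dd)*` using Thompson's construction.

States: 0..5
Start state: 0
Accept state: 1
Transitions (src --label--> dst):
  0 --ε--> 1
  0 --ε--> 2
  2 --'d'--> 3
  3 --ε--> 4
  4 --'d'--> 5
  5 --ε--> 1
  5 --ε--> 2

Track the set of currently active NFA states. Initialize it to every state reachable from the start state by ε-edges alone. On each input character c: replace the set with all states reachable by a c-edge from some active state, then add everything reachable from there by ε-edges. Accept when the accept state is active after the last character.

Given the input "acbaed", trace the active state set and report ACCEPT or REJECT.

Answer: REJECT

Derivation:
S₀ = ε-closure({0}) = {0,1,2}
'a' @ 1: {}  — no active states
rest 'cbaed' ignored (set empty)
final: {}; accept 1 not in set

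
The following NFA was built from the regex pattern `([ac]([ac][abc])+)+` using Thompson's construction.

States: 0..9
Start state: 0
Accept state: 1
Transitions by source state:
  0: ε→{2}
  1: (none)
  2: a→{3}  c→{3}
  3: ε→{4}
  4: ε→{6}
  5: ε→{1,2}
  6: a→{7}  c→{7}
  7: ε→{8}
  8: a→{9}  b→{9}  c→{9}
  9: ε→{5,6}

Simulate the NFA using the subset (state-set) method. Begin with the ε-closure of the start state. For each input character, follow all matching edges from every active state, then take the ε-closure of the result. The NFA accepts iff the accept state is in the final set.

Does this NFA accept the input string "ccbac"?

start: ε-closure({0}) = {0,2}
'c' @ 1: {3,4,6}
'c' @ 2: {7,8}
'b' @ 3: {1,2,5,6,9}  ✓accept
'a' @ 4: {3,4,6,7,8}
'c' @ 5: {1,2,5,6,7,8,9}  ✓accept
final: {1,2,5,6,7,8,9}; accept 1 in set

Answer: ACCEPT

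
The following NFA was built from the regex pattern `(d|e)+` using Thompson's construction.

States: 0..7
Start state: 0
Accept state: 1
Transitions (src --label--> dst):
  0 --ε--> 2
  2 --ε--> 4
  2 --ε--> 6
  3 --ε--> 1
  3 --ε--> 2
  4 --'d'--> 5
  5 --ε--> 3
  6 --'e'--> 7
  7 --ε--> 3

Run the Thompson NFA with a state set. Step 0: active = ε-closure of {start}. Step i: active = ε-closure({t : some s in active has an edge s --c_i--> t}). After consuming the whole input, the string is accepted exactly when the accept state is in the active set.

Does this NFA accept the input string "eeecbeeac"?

S₀ = ε-closure({0}) = {0,2,4,6}
'e' @ 1: {1,2,3,4,6,7}  (accept∈set)
'e' @ 2: {1,2,3,4,6,7}  (accept∈set)
'e' @ 3: {1,2,3,4,6,7}  (accept∈set)
'c' @ 4: {}  — dead — no transitions
rest 'beeac' ignored (set empty)
end set {} — state 1 not in

Answer: REJECT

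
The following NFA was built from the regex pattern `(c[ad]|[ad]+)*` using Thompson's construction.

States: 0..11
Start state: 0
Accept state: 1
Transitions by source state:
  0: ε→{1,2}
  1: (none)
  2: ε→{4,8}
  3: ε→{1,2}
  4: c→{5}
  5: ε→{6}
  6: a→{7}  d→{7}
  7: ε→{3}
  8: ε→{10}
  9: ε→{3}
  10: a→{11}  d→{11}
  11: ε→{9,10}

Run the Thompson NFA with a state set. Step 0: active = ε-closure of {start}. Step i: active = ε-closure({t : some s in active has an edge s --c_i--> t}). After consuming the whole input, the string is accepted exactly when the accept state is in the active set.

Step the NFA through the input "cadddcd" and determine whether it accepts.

initial (ε-close {0}): {0,1,2,4,8,10}
'c' @ 1: {5,6}
'a' @ 2: {1,2,3,4,7,8,10}  ✓accept
'd' @ 3: {1,2,3,4,8,9,10,11}  ✓accept
'd' @ 4: {1,2,3,4,8,9,10,11}  ✓accept
'd' @ 5: {1,2,3,4,8,9,10,11}  ✓accept
'c' @ 6: {5,6}
'd' @ 7: {1,2,3,4,7,8,10}  ✓accept
end set {1,2,3,4,7,8,10} — state 1 in

Answer: ACCEPT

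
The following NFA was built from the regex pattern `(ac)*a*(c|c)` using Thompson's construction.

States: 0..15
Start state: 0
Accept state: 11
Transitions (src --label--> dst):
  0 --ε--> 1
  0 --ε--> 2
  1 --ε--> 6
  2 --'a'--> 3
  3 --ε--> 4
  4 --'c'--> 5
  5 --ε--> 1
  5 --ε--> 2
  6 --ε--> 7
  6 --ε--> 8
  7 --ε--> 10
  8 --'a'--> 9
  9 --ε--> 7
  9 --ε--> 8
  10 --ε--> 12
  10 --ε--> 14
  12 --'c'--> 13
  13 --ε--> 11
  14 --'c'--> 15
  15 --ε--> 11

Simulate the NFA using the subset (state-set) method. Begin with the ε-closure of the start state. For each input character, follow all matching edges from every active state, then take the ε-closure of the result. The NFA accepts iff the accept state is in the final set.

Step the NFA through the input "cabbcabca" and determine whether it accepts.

Answer: REJECT

Trace:
initial (ε-close {0}): {0,1,2,6,7,8,10,12,14}
'c' @ 1: {11,13,15}  ✓accept
'a' @ 2: {}  — state set empty
rest 'bbcabca' ignored (set empty)
final: {}; accept 11 not in set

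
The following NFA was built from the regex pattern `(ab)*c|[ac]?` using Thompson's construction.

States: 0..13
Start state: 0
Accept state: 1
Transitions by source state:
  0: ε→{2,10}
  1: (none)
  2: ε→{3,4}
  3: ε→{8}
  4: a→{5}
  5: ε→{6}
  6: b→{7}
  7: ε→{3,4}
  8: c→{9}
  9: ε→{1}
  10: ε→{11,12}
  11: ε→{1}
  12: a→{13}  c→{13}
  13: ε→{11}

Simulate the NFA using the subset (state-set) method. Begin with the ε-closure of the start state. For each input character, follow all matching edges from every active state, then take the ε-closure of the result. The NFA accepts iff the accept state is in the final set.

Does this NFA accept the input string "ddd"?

Answer: REJECT

Derivation:
start: ε-closure({0}) = {0,1,2,3,4,8,10,11,12}
'd' @ 1: {}  — no active states
rest 'dd' ignored (set empty)
end set {} — state 1 not in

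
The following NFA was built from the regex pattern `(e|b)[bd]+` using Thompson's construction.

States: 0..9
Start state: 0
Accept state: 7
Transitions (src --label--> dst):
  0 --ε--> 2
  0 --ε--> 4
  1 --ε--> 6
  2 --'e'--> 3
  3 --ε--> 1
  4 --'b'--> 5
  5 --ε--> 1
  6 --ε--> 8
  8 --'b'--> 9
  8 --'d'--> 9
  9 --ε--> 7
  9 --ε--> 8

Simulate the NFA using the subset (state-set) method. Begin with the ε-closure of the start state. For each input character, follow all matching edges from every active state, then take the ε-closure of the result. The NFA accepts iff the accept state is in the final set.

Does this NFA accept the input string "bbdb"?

Answer: ACCEPT

Derivation:
S₀ = ε-closure({0}) = {0,2,4}
'b' @ 1: {1,5,6,8}
'b' @ 2: {7,8,9}  [accepting]
'd' @ 3: {7,8,9}  [accepting]
'b' @ 4: {7,8,9}  [accepting]
end set {7,8,9} — state 7 in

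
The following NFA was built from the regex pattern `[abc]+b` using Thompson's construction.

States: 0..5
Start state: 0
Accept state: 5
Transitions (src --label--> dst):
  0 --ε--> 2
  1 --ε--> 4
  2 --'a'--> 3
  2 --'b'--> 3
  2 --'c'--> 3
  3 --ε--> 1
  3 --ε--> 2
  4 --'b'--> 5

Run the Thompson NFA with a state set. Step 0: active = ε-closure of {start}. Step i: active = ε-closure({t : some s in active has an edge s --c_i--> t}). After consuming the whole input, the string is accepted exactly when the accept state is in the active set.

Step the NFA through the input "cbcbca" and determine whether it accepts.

Answer: REJECT

Trace:
start: ε-closure({0}) = {0,2}
'c' @ 1: {1,2,3,4}
'b' @ 2: {1,2,3,4,5}  (accept∈set)
'c' @ 3: {1,2,3,4}
'b' @ 4: {1,2,3,4,5}  (accept∈set)
'c' @ 5: {1,2,3,4}
'a' @ 6: {1,2,3,4}
end set {1,2,3,4} — state 5 not in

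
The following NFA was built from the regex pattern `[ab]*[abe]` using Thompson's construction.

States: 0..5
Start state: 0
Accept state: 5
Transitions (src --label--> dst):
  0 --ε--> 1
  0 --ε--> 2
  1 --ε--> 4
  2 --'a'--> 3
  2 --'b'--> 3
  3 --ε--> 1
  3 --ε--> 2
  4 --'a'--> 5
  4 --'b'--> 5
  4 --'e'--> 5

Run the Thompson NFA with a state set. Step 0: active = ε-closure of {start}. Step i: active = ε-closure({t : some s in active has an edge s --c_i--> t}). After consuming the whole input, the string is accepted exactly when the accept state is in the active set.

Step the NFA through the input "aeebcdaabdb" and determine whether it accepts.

initial (ε-close {0}): {0,1,2,4}
'a' @ 1: {1,2,3,4,5}  [accepting]
'e' @ 2: {5}  [accepting]
'e' @ 3: {}  — no active states
rest 'bcdaabdb' ignored (set empty)
final: {}; accept 5 not in set

Answer: REJECT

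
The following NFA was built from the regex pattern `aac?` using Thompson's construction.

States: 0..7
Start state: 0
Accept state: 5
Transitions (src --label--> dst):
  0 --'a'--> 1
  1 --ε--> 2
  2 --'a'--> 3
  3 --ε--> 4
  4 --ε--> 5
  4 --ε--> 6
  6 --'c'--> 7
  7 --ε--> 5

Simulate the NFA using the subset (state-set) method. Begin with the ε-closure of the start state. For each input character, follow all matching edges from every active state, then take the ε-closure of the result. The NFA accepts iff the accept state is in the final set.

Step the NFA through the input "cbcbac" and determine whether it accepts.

initial (ε-close {0}): {0}
'c' @ 1: {}  — state set empty
rest 'bcbac' ignored (set empty)
end set {} — state 5 not in

Answer: REJECT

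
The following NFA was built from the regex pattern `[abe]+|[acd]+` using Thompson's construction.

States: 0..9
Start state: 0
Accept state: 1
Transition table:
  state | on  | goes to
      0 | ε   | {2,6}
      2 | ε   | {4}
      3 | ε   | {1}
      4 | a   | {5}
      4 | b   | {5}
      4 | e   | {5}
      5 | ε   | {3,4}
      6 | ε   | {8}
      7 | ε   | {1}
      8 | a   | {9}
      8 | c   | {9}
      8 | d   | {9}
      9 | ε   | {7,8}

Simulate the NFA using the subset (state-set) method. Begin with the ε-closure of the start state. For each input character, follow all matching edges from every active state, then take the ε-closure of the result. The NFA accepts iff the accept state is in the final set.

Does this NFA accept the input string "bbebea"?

Answer: ACCEPT

Steps:
S₀ = ε-closure({0}) = {0,2,4,6,8}
'b' @ 1: {1,3,4,5}  (accept∈set)
'b' @ 2: {1,3,4,5}  (accept∈set)
'e' @ 3: {1,3,4,5}  (accept∈set)
'b' @ 4: {1,3,4,5}  (accept∈set)
'e' @ 5: {1,3,4,5}  (accept∈set)
'a' @ 6: {1,3,4,5}  (accept∈set)
end set {1,3,4,5} — state 1 in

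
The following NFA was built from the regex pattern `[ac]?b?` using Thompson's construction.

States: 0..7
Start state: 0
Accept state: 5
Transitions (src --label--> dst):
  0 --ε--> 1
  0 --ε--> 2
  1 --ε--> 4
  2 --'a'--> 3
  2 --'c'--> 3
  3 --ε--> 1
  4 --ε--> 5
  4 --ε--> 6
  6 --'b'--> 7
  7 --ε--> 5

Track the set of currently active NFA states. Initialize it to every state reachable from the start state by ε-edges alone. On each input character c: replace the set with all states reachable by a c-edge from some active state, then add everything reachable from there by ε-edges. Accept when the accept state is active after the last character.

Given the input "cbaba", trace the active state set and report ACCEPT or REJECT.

Answer: REJECT

Derivation:
initial (ε-close {0}): {0,1,2,4,5,6}
'c' @ 1: {1,3,4,5,6}  ✓accept
'b' @ 2: {5,7}  ✓accept
'a' @ 3: {}  — state set empty
rest 'ba' ignored (set empty)
after full input: {}  (accept=5 not in)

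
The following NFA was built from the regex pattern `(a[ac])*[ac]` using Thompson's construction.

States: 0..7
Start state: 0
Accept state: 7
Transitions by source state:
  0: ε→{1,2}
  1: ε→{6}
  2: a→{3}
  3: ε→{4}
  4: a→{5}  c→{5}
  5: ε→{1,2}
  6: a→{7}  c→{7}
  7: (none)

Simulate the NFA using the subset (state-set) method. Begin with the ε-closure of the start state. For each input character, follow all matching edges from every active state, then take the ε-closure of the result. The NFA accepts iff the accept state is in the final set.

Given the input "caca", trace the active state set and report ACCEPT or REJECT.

initial (ε-close {0}): {0,1,2,6}
'c' @ 1: {7}  ✓accept
'a' @ 2: {}  — no active states
rest 'ca' ignored (set empty)
final: {}; accept 7 not in set

Answer: REJECT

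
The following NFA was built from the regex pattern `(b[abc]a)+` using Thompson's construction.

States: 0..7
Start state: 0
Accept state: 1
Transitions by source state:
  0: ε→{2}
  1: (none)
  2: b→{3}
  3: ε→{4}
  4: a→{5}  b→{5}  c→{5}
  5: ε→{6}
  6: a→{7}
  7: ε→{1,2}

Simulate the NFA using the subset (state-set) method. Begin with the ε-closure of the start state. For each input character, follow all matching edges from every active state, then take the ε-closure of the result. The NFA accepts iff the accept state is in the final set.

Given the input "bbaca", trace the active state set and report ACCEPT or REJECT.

Answer: REJECT

Trace:
S₀ = ε-closure({0}) = {0,2}
'b' @ 1: {3,4}
'b' @ 2: {5,6}
'a' @ 3: {1,2,7}  [accepting]
'c' @ 4: {}  — dead — no transitions
rest 'a' ignored (set empty)
final: {}; accept 1 not in set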